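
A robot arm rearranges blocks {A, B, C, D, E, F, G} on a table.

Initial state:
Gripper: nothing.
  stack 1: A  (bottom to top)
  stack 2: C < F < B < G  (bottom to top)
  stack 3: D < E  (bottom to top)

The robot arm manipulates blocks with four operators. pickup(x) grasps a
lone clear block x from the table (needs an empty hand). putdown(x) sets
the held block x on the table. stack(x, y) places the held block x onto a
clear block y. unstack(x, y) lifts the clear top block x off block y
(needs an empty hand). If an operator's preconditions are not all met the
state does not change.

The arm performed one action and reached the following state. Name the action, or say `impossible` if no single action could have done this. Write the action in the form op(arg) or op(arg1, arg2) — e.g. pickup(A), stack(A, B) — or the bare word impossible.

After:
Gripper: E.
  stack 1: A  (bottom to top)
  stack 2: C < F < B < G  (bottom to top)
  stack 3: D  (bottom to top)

unstack(E, D)

target: towers=[A; C/F/B/G; D] holding=E
     unstack(G, B) → towers=[A; C/F/B; D/E] holding=G
         pickup(A) → towers=[C/F/B/G; D/E] holding=A
     unstack(E, D) → towers=[A; C/F/B/G; D] holding=E  ← match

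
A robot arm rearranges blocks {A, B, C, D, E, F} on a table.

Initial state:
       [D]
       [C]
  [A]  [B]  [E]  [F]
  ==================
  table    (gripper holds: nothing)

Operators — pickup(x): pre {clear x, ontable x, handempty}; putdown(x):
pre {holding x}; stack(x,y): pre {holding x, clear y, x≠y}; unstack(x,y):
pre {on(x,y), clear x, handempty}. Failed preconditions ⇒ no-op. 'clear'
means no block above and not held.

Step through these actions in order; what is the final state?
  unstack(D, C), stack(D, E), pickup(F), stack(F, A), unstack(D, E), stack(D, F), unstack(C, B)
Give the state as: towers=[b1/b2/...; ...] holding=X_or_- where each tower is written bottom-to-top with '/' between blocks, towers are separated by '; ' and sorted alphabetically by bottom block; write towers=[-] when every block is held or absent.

step 1 (unstack(D, C)): towers=[A; B/C; E; F] holding=D
step 2 (stack(D, E)): towers=[A; B/C; E/D; F] holding=-
step 3 (pickup(F)): towers=[A; B/C; E/D] holding=F
step 4 (stack(F, A)): towers=[A/F; B/C; E/D] holding=-
step 5 (unstack(D, E)): towers=[A/F; B/C; E] holding=D
step 6 (stack(D, F)): towers=[A/F/D; B/C; E] holding=-
step 7 (unstack(C, B)): towers=[A/F/D; B; E] holding=C

towers=[A/F/D; B; E] holding=C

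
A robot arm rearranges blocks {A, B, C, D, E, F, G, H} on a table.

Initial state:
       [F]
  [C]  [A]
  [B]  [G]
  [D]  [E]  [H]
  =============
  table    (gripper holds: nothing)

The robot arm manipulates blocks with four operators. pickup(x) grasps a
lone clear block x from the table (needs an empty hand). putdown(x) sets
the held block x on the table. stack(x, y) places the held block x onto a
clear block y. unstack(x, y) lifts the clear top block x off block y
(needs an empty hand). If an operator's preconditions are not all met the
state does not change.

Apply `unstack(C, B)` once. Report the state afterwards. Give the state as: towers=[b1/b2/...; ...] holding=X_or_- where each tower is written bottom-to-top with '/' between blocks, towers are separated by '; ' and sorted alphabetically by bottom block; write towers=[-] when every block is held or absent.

before: towers=[D/B/C; E/G/A/F; H] holding=-
pre[unstack(C, B)]: on(C,B) ✓, clear(C) ✓, handempty ✓
all met → apply unstack(C, B)
after:  towers=[D/B; E/G/A/F; H] holding=C

towers=[D/B; E/G/A/F; H] holding=C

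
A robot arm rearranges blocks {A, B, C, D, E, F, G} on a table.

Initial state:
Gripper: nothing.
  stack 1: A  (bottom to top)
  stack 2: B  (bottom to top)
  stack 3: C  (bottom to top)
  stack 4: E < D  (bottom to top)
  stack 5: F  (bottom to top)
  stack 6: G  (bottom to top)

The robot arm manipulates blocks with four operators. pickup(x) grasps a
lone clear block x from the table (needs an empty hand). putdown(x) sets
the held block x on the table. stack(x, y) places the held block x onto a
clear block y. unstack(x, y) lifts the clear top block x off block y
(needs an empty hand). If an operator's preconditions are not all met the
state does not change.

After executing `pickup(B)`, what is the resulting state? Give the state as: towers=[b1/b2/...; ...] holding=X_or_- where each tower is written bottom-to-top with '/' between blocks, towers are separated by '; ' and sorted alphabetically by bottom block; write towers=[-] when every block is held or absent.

before: towers=[A; B; C; E/D; F; G] holding=-
pre[pickup(B)]: clear(B) yes, ontable(B) yes, handempty yes
all met → apply pickup(B)
after:  towers=[A; C; E/D; F; G] holding=B

towers=[A; C; E/D; F; G] holding=B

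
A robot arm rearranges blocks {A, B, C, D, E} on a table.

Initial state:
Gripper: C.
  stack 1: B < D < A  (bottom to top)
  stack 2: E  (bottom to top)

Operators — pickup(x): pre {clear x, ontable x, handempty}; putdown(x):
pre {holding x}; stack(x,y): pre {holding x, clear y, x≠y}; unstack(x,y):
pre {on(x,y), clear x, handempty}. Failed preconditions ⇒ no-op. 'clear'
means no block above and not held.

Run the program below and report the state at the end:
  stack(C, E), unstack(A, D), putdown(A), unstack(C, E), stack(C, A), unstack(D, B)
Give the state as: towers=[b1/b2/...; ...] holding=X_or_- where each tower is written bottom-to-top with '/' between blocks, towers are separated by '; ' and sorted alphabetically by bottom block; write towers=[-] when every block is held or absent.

step 1 (stack(C, E)): towers=[B/D/A; E/C] holding=-
step 2 (unstack(A, D)): towers=[B/D; E/C] holding=A
step 3 (putdown(A)): towers=[A; B/D; E/C] holding=-
step 4 (unstack(C, E)): towers=[A; B/D; E] holding=C
step 5 (stack(C, A)): towers=[A/C; B/D; E] holding=-
step 6 (unstack(D, B)): towers=[A/C; B; E] holding=D

towers=[A/C; B; E] holding=D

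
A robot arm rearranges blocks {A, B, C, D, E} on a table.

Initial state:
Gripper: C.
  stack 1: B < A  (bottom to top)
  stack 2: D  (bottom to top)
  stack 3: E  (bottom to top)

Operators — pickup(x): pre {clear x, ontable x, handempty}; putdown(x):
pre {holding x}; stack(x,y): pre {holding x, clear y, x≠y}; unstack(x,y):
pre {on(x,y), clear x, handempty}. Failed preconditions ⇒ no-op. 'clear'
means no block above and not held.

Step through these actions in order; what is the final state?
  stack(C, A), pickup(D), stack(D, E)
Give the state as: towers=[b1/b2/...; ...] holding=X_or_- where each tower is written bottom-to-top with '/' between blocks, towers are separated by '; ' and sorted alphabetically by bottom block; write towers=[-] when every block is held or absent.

towers=[B/A/C; E/D] holding=-

step 1 (stack(C, A)): towers=[B/A/C; D; E] holding=-
step 2 (pickup(D)): towers=[B/A/C; E] holding=D
step 3 (stack(D, E)): towers=[B/A/C; E/D] holding=-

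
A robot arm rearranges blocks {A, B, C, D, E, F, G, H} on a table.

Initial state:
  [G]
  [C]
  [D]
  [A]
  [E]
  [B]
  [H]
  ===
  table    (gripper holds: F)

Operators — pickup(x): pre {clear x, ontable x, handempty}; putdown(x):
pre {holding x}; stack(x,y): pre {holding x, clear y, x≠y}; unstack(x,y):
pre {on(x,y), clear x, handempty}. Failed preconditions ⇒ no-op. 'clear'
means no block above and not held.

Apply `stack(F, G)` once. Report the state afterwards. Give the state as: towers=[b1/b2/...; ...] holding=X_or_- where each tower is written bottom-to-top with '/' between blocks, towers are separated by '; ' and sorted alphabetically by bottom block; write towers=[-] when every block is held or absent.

towers=[H/B/E/A/D/C/G/F] holding=-

before: towers=[H/B/E/A/D/C/G] holding=F
pre[stack(F, G)]: holding(F) yes, clear(G) yes, F≠G yes
all met → apply stack(F, G)
after:  towers=[H/B/E/A/D/C/G/F] holding=-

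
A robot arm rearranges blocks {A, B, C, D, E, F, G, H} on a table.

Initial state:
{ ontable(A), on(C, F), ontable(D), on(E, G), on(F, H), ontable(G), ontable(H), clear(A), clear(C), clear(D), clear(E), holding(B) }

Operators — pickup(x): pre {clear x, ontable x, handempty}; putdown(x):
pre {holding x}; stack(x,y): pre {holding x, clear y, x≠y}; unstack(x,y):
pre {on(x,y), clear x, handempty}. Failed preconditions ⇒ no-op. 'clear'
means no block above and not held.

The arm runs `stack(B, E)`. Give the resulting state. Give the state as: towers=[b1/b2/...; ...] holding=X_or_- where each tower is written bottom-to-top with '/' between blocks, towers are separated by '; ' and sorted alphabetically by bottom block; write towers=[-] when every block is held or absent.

towers=[A; D; G/E/B; H/F/C] holding=-

before: towers=[A; D; G/E; H/F/C] holding=B
pre[stack(B, E)]: holding(B) ✓, clear(E) ✓, B≠E ✓
all met → apply stack(B, E)
after:  towers=[A; D; G/E/B; H/F/C] holding=-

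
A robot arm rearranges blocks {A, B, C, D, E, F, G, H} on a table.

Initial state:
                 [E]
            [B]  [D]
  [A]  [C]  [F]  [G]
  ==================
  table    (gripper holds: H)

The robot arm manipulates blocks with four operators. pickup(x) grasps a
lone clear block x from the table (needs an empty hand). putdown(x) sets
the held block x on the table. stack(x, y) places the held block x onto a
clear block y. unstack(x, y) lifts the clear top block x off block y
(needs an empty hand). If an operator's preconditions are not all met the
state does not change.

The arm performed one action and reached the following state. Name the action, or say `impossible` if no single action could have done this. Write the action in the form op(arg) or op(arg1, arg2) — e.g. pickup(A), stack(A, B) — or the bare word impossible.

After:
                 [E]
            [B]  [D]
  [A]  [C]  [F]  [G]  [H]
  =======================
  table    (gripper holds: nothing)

putdown(H)

target: towers=[A; C; F/B; G/D/E; H] holding=-
        putdown(H) → towers=[A; C; F/B; G/D/E; H] holding=-  ← match
       stack(H, A) → towers=[A/H; C; F/B; G/D/E] holding=-
       stack(H, E) → towers=[A; C; F/B; G/D/E/H] holding=-
       stack(H, B) → towers=[A; C; F/B/H; G/D/E] holding=-
       stack(H, C) → towers=[A; C/H; F/B; G/D/E] holding=-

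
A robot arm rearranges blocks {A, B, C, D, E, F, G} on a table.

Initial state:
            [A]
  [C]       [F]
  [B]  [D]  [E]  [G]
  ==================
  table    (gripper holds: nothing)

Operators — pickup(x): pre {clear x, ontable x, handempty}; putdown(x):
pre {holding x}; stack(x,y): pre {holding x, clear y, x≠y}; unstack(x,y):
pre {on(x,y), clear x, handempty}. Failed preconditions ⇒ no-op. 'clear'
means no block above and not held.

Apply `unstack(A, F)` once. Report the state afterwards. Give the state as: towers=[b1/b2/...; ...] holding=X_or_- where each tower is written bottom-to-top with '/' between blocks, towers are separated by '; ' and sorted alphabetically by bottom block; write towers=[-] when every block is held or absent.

towers=[B/C; D; E/F; G] holding=A

before: towers=[B/C; D; E/F/A; G] holding=-
pre[unstack(A, F)]: on(A,F) ✓, clear(A) ✓, handempty ✓
all met → apply unstack(A, F)
after:  towers=[B/C; D; E/F; G] holding=A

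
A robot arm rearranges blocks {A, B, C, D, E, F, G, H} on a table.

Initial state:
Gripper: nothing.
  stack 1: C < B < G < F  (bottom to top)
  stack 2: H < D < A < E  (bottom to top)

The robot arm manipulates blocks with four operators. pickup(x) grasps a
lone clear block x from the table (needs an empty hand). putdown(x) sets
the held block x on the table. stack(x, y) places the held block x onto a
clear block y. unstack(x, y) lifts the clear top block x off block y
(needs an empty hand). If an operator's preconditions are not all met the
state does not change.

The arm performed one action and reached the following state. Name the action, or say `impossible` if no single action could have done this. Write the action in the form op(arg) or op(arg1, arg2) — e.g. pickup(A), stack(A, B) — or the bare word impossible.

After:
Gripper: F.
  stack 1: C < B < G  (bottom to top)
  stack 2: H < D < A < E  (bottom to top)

unstack(F, G)

target: towers=[C/B/G; H/D/A/E] holding=F
     unstack(E, A) → towers=[C/B/G/F; H/D/A] holding=E
     unstack(F, G) → towers=[C/B/G; H/D/A/E] holding=F  ← match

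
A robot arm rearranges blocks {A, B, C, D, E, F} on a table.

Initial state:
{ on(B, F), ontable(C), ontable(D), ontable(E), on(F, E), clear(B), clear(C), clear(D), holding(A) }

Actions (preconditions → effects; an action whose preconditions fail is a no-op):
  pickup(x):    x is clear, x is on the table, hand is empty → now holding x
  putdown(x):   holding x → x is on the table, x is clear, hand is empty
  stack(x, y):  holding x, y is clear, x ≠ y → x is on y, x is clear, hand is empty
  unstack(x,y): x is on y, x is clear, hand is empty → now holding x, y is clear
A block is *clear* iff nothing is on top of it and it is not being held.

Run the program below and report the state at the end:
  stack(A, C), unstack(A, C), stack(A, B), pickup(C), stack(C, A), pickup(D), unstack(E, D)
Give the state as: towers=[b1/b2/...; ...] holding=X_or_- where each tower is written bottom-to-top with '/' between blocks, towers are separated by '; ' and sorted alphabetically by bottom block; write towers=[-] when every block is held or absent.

towers=[E/F/B/A/C] holding=D

step 1 (stack(A, C)): towers=[C/A; D; E/F/B] holding=-
step 2 (unstack(A, C)): towers=[C; D; E/F/B] holding=A
step 3 (stack(A, B)): towers=[C; D; E/F/B/A] holding=-
step 4 (pickup(C)): towers=[D; E/F/B/A] holding=C
step 5 (stack(C, A)): towers=[D; E/F/B/A/C] holding=-
step 6 (pickup(D)): towers=[E/F/B/A/C] holding=D
step 7 (unstack(E, D)) [no-op]: towers=[E/F/B/A/C] holding=D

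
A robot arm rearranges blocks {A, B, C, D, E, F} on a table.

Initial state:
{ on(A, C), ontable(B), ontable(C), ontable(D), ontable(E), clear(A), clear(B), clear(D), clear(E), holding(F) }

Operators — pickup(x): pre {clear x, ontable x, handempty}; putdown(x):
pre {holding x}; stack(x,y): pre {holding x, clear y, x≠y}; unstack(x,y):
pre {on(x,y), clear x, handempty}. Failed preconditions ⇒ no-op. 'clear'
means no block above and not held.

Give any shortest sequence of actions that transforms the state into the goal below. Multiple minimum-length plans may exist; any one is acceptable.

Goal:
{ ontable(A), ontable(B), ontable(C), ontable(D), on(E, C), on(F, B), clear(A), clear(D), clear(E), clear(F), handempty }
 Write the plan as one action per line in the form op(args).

step 1 (stack(F, B)): towers=[B/F; C/A; D; E] holding=-
step 2 (unstack(A, C)): towers=[B/F; C; D; E] holding=A
step 3 (putdown(A)): towers=[A; B/F; C; D; E] holding=-
step 4 (pickup(E)): towers=[A; B/F; C; D] holding=E
step 5 (stack(E, C)): towers=[A; B/F; C/E; D] holding=-
goal check: towers=[A; B/F; C/E; D] holding=- — reached (length 5, optimal by BFS)

stack(F, B)
unstack(A, C)
putdown(A)
pickup(E)
stack(E, C)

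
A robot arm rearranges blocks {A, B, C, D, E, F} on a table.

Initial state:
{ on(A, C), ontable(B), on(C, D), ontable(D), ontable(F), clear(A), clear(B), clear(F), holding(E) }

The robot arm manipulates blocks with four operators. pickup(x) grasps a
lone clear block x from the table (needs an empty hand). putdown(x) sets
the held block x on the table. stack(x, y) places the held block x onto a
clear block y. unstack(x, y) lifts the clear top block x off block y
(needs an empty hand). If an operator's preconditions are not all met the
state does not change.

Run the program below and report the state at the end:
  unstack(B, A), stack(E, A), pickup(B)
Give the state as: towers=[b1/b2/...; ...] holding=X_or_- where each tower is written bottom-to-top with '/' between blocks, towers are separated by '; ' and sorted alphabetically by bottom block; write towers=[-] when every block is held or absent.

towers=[D/C/A/E; F] holding=B

step 1 (unstack(B, A)) [no-op]: towers=[B; D/C/A; F] holding=E
step 2 (stack(E, A)): towers=[B; D/C/A/E; F] holding=-
step 3 (pickup(B)): towers=[D/C/A/E; F] holding=B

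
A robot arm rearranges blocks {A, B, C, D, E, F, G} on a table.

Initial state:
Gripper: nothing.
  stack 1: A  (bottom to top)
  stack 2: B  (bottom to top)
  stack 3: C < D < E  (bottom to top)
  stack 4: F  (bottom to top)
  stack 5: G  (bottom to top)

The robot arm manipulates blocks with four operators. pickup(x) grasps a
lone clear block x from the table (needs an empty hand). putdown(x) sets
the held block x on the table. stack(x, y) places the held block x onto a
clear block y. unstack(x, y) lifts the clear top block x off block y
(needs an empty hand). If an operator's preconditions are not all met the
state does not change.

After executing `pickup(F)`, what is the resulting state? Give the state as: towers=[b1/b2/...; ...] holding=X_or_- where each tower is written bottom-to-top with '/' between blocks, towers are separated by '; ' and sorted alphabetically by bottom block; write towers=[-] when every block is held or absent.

before: towers=[A; B; C/D/E; F; G] holding=-
pre[pickup(F)]: clear(F) yes, ontable(F) yes, handempty yes
all met → apply pickup(F)
after:  towers=[A; B; C/D/E; G] holding=F

towers=[A; B; C/D/E; G] holding=F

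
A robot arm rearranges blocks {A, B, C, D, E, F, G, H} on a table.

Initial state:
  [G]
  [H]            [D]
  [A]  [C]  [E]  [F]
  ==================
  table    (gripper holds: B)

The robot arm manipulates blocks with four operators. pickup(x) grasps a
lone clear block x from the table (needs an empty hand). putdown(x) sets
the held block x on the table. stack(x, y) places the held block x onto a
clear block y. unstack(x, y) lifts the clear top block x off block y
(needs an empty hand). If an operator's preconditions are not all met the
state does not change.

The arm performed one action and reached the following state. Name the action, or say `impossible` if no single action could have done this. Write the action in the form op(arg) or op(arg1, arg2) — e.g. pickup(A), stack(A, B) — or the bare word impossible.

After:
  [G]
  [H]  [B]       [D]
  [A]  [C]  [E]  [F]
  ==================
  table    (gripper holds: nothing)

stack(B, C)

target: towers=[A/H/G; C/B; E; F/D] holding=-
        putdown(B) → towers=[A/H/G; B; C; E; F/D] holding=-
       stack(B, G) → towers=[A/H/G/B; C; E; F/D] holding=-
       stack(B, E) → towers=[A/H/G; C; E/B; F/D] holding=-
       stack(B, D) → towers=[A/H/G; C; E; F/D/B] holding=-
       stack(B, C) → towers=[A/H/G; C/B; E; F/D] holding=-  ← match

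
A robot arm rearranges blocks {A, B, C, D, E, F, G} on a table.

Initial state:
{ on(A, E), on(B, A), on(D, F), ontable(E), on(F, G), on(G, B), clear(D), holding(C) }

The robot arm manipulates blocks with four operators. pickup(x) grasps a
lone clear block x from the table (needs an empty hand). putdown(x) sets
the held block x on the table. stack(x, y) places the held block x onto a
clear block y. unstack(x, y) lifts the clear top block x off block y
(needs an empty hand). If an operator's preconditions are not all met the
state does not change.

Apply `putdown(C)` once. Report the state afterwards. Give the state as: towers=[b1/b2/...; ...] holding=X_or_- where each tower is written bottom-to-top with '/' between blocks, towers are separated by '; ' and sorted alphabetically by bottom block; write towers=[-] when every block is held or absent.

before: towers=[E/A/B/G/F/D] holding=C
pre[putdown(C)]: holding(C) ✓
all met → apply putdown(C)
after:  towers=[C; E/A/B/G/F/D] holding=-

towers=[C; E/A/B/G/F/D] holding=-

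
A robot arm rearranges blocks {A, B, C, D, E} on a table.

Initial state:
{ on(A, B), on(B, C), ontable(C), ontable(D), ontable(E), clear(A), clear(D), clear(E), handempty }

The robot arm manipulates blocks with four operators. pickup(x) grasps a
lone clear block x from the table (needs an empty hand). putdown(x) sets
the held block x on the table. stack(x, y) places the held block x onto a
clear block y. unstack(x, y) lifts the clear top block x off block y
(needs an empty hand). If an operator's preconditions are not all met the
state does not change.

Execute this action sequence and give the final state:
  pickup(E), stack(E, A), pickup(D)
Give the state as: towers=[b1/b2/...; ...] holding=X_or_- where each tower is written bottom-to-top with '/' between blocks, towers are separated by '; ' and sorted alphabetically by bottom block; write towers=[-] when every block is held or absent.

towers=[C/B/A/E] holding=D

step 1 (pickup(E)): towers=[C/B/A; D] holding=E
step 2 (stack(E, A)): towers=[C/B/A/E; D] holding=-
step 3 (pickup(D)): towers=[C/B/A/E] holding=D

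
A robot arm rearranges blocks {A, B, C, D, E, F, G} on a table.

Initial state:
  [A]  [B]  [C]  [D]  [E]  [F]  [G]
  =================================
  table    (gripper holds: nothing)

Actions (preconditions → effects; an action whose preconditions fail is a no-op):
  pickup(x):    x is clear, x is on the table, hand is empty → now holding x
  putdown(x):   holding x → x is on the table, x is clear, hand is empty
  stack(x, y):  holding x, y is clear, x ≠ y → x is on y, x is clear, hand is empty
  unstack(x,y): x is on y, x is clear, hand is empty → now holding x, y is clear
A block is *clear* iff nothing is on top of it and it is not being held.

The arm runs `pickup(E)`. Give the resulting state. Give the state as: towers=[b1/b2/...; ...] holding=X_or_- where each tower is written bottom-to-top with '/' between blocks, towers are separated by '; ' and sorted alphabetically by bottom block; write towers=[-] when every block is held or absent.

towers=[A; B; C; D; F; G] holding=E

before: towers=[A; B; C; D; E; F; G] holding=-
pre[pickup(E)]: clear(E) yes, ontable(E) yes, handempty yes
all met → apply pickup(E)
after:  towers=[A; B; C; D; F; G] holding=E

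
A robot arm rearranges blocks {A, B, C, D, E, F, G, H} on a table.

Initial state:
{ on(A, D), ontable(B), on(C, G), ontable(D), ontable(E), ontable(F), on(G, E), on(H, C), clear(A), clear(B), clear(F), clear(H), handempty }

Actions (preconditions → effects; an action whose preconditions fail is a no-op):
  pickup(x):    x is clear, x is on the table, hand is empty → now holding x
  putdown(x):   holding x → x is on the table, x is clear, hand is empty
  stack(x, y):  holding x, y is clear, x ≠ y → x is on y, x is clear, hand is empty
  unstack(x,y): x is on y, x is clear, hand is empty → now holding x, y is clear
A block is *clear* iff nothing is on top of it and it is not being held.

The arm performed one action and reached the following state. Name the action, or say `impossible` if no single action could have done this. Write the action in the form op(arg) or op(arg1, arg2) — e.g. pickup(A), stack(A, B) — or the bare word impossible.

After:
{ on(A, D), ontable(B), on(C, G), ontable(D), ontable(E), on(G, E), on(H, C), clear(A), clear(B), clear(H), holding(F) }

pickup(F)

target: towers=[B; D/A; E/G/C/H] holding=F
     unstack(A, D) → towers=[B; D; E/G/C/H; F] holding=A
     unstack(H, C) → towers=[B; D/A; E/G/C; F] holding=H
         pickup(B) → towers=[D/A; E/G/C/H; F] holding=B
         pickup(F) → towers=[B; D/A; E/G/C/H] holding=F  ← match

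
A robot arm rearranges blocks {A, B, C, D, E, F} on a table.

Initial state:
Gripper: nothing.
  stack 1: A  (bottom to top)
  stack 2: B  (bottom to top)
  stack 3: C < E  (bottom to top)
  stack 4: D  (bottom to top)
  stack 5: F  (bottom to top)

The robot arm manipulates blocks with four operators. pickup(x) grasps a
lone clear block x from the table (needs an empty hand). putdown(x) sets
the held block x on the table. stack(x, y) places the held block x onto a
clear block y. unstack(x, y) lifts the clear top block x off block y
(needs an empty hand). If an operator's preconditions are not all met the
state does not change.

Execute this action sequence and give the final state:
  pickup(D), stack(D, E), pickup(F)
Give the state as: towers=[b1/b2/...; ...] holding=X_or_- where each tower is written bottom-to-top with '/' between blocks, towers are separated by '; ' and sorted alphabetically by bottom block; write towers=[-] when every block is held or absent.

towers=[A; B; C/E/D] holding=F

step 1 (pickup(D)): towers=[A; B; C/E; F] holding=D
step 2 (stack(D, E)): towers=[A; B; C/E/D; F] holding=-
step 3 (pickup(F)): towers=[A; B; C/E/D] holding=F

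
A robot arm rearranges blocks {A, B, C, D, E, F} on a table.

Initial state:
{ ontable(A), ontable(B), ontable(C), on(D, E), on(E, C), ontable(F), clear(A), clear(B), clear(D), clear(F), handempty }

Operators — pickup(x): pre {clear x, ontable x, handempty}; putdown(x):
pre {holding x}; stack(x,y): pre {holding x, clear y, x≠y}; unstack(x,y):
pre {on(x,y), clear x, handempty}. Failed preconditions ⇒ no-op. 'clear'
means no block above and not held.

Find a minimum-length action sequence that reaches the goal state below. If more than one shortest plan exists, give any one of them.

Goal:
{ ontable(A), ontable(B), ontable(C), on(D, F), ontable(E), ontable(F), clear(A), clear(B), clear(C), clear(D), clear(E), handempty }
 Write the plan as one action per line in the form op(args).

step 1 (unstack(D, E)): towers=[A; B; C/E; F] holding=D
step 2 (stack(D, F)): towers=[A; B; C/E; F/D] holding=-
step 3 (unstack(E, C)): towers=[A; B; C; F/D] holding=E
step 4 (putdown(E)): towers=[A; B; C; E; F/D] holding=-
goal check: towers=[A; B; C; E; F/D] holding=- — reached (length 4, optimal by BFS)

unstack(D, E)
stack(D, F)
unstack(E, C)
putdown(E)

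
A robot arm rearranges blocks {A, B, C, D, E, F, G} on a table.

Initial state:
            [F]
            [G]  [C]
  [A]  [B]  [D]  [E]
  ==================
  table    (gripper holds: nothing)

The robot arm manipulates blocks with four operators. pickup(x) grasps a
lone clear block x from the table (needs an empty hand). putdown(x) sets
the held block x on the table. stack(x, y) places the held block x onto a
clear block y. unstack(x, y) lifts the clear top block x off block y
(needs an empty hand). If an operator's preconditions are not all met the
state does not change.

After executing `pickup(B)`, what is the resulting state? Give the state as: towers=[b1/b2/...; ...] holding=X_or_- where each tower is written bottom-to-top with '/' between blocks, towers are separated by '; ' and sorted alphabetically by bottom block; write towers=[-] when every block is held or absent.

towers=[A; D/G/F; E/C] holding=B

before: towers=[A; B; D/G/F; E/C] holding=-
pre[pickup(B)]: clear(B) yes, ontable(B) yes, handempty yes
all met → apply pickup(B)
after:  towers=[A; D/G/F; E/C] holding=B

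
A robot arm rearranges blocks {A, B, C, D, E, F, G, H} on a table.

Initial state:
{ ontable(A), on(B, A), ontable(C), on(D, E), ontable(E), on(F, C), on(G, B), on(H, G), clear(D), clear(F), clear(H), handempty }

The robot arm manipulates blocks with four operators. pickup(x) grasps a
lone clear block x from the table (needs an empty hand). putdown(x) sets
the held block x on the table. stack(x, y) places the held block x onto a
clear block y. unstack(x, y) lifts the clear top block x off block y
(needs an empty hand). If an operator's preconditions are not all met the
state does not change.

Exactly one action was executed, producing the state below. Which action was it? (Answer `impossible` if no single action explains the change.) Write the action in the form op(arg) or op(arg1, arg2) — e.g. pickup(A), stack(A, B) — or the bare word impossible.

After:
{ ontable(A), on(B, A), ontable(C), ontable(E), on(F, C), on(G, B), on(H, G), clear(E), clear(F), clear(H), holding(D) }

unstack(D, E)

target: towers=[A/B/G/H; C/F; E] holding=D
     unstack(H, G) → towers=[A/B/G; C/F; E/D] holding=H
     unstack(F, C) → towers=[A/B/G/H; C; E/D] holding=F
     unstack(D, E) → towers=[A/B/G/H; C/F; E] holding=D  ← match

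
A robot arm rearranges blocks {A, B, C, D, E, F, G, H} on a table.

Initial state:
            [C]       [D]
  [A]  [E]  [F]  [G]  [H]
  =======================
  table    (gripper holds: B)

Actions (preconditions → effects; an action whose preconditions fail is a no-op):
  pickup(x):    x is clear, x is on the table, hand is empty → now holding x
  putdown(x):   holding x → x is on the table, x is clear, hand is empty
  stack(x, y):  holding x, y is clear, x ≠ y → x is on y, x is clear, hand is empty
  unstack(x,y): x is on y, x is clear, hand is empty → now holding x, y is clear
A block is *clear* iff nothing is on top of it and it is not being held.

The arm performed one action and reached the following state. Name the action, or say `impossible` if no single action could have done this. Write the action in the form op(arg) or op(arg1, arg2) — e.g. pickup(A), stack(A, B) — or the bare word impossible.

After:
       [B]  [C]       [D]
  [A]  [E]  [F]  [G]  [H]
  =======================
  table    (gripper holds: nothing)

target: towers=[A; E/B; F/C; G; H/D] holding=-
        putdown(B) → towers=[A; B; E; F/C; G; H/D] holding=-
       stack(B, G) → towers=[A; E; F/C; G/B; H/D] holding=-
       stack(B, A) → towers=[A/B; E; F/C; G; H/D] holding=-
       stack(B, E) → towers=[A; E/B; F/C; G; H/D] holding=-  ← match
       stack(B, D) → towers=[A; E; F/C; G; H/D/B] holding=-
       stack(B, C) → towers=[A; E; F/C/B; G; H/D] holding=-

stack(B, E)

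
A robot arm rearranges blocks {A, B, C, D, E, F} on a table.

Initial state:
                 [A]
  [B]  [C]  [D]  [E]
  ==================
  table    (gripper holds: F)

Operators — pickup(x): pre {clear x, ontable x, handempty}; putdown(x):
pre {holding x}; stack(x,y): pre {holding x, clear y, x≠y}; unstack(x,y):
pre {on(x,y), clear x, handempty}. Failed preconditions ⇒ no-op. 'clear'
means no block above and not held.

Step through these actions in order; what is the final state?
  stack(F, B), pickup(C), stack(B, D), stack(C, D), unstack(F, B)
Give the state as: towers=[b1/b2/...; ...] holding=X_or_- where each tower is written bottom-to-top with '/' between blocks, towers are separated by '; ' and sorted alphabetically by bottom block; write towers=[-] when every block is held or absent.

step 1 (stack(F, B)): towers=[B/F; C; D; E/A] holding=-
step 2 (pickup(C)): towers=[B/F; D; E/A] holding=C
step 3 (stack(B, D)) [no-op]: towers=[B/F; D; E/A] holding=C
step 4 (stack(C, D)): towers=[B/F; D/C; E/A] holding=-
step 5 (unstack(F, B)): towers=[B; D/C; E/A] holding=F

towers=[B; D/C; E/A] holding=F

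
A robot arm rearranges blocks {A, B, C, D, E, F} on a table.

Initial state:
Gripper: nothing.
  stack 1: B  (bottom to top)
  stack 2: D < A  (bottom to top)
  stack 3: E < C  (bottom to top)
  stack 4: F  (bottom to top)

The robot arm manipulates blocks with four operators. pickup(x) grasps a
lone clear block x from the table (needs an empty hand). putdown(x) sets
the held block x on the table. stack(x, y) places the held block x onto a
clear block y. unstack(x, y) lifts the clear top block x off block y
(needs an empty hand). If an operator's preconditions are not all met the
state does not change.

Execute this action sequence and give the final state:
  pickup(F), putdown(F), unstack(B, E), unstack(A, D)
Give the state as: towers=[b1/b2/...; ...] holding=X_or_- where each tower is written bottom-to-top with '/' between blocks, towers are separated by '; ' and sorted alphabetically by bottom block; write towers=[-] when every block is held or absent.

towers=[B; D; E/C; F] holding=A

step 1 (pickup(F)): towers=[B; D/A; E/C] holding=F
step 2 (putdown(F)): towers=[B; D/A; E/C; F] holding=-
step 3 (unstack(B, E)) [no-op]: towers=[B; D/A; E/C; F] holding=-
step 4 (unstack(A, D)): towers=[B; D; E/C; F] holding=A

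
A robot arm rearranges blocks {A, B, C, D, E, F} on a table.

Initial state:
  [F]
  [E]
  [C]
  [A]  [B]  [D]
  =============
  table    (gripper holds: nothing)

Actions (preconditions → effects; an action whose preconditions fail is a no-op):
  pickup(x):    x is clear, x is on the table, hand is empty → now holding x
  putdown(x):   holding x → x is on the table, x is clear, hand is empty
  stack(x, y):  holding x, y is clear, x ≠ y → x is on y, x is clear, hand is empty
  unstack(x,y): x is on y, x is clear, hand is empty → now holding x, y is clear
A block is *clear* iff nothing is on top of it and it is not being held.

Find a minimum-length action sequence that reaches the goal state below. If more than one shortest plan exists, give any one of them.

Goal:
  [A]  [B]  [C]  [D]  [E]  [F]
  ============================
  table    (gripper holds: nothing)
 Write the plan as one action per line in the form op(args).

step 1 (unstack(F, E)): towers=[A/C/E; B; D] holding=F
step 2 (putdown(F)): towers=[A/C/E; B; D; F] holding=-
step 3 (unstack(E, C)): towers=[A/C; B; D; F] holding=E
step 4 (putdown(E)): towers=[A/C; B; D; E; F] holding=-
step 5 (unstack(C, A)): towers=[A; B; D; E; F] holding=C
step 6 (putdown(C)): towers=[A; B; C; D; E; F] holding=-
goal check: towers=[A; B; C; D; E; F] holding=- — reached (length 6, optimal by BFS)

unstack(F, E)
putdown(F)
unstack(E, C)
putdown(E)
unstack(C, A)
putdown(C)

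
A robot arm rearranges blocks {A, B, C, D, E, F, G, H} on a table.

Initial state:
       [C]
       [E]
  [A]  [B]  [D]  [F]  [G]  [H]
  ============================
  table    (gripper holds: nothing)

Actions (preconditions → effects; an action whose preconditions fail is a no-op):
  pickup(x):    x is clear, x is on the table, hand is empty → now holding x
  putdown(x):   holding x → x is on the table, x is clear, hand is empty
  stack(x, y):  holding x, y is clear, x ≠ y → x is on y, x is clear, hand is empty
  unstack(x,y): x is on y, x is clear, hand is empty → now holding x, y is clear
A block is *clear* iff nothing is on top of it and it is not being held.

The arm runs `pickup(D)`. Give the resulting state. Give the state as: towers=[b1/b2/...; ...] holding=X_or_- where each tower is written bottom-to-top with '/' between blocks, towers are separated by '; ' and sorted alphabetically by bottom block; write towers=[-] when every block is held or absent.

before: towers=[A; B/E/C; D; F; G; H] holding=-
pre[pickup(D)]: clear(D) ok, ontable(D) ok, handempty ok
all met → apply pickup(D)
after:  towers=[A; B/E/C; F; G; H] holding=D

towers=[A; B/E/C; F; G; H] holding=D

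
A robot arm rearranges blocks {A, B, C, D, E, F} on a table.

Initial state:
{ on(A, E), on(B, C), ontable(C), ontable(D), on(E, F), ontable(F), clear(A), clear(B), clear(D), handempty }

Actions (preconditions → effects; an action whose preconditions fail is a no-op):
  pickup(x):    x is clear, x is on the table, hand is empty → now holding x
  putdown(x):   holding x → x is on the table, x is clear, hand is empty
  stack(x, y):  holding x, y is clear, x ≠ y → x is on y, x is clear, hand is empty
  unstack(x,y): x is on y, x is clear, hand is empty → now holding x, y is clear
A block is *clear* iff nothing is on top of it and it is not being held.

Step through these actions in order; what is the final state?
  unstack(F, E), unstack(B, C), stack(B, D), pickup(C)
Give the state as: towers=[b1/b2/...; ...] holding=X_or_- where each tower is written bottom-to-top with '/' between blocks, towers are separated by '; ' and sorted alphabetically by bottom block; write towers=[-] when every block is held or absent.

towers=[D/B; F/E/A] holding=C

step 1 (unstack(F, E)) [no-op]: towers=[C/B; D; F/E/A] holding=-
step 2 (unstack(B, C)): towers=[C; D; F/E/A] holding=B
step 3 (stack(B, D)): towers=[C; D/B; F/E/A] holding=-
step 4 (pickup(C)): towers=[D/B; F/E/A] holding=C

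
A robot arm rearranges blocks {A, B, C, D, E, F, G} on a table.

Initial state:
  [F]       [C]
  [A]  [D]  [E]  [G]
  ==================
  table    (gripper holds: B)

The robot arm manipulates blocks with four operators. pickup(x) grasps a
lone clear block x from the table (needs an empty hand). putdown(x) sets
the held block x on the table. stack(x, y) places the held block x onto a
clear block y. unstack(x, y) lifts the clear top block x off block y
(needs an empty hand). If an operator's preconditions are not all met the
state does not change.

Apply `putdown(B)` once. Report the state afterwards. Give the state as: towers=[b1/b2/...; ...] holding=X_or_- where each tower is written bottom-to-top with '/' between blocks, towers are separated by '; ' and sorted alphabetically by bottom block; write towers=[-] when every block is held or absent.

before: towers=[A/F; D; E/C; G] holding=B
pre[putdown(B)]: holding(B) ok
all met → apply putdown(B)
after:  towers=[A/F; B; D; E/C; G] holding=-

towers=[A/F; B; D; E/C; G] holding=-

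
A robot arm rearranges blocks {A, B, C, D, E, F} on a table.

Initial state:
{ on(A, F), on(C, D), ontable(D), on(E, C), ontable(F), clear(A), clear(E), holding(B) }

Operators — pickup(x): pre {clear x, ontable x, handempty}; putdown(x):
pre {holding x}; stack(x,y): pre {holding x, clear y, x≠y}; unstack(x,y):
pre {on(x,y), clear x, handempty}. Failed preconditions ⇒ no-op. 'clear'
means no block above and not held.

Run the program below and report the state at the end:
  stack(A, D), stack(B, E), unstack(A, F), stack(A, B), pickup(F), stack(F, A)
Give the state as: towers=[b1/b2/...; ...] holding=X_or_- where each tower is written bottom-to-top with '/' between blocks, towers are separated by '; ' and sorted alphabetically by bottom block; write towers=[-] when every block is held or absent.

towers=[D/C/E/B/A/F] holding=-

step 1 (stack(A, D)) [no-op]: towers=[D/C/E; F/A] holding=B
step 2 (stack(B, E)): towers=[D/C/E/B; F/A] holding=-
step 3 (unstack(A, F)): towers=[D/C/E/B; F] holding=A
step 4 (stack(A, B)): towers=[D/C/E/B/A; F] holding=-
step 5 (pickup(F)): towers=[D/C/E/B/A] holding=F
step 6 (stack(F, A)): towers=[D/C/E/B/A/F] holding=-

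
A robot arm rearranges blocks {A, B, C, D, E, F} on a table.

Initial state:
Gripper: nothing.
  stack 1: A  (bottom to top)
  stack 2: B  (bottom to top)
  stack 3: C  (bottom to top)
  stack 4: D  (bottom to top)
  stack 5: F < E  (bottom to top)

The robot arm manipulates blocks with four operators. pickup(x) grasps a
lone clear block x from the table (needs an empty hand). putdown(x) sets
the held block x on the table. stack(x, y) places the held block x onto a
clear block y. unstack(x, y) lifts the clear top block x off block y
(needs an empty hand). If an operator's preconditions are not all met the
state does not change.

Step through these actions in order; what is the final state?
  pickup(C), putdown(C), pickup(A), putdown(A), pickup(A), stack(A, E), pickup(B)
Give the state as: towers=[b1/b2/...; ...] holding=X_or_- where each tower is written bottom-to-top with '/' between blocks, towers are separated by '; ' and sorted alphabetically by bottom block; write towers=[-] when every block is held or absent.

towers=[C; D; F/E/A] holding=B

step 1 (pickup(C)): towers=[A; B; D; F/E] holding=C
step 2 (putdown(C)): towers=[A; B; C; D; F/E] holding=-
step 3 (pickup(A)): towers=[B; C; D; F/E] holding=A
step 4 (putdown(A)): towers=[A; B; C; D; F/E] holding=-
step 5 (pickup(A)): towers=[B; C; D; F/E] holding=A
step 6 (stack(A, E)): towers=[B; C; D; F/E/A] holding=-
step 7 (pickup(B)): towers=[C; D; F/E/A] holding=B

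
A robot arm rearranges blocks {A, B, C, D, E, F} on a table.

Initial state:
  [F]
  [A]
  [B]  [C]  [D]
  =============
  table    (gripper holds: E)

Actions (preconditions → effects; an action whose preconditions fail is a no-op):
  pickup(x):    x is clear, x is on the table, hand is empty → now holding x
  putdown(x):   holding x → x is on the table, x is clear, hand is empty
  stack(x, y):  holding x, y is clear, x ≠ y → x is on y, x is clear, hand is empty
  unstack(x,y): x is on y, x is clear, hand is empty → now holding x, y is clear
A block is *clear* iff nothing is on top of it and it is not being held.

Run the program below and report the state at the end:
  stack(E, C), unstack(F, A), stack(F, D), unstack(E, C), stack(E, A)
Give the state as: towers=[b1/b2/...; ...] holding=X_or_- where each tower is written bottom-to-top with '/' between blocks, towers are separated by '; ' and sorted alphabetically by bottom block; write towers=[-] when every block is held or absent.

step 1 (stack(E, C)): towers=[B/A/F; C/E; D] holding=-
step 2 (unstack(F, A)): towers=[B/A; C/E; D] holding=F
step 3 (stack(F, D)): towers=[B/A; C/E; D/F] holding=-
step 4 (unstack(E, C)): towers=[B/A; C; D/F] holding=E
step 5 (stack(E, A)): towers=[B/A/E; C; D/F] holding=-

towers=[B/A/E; C; D/F] holding=-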